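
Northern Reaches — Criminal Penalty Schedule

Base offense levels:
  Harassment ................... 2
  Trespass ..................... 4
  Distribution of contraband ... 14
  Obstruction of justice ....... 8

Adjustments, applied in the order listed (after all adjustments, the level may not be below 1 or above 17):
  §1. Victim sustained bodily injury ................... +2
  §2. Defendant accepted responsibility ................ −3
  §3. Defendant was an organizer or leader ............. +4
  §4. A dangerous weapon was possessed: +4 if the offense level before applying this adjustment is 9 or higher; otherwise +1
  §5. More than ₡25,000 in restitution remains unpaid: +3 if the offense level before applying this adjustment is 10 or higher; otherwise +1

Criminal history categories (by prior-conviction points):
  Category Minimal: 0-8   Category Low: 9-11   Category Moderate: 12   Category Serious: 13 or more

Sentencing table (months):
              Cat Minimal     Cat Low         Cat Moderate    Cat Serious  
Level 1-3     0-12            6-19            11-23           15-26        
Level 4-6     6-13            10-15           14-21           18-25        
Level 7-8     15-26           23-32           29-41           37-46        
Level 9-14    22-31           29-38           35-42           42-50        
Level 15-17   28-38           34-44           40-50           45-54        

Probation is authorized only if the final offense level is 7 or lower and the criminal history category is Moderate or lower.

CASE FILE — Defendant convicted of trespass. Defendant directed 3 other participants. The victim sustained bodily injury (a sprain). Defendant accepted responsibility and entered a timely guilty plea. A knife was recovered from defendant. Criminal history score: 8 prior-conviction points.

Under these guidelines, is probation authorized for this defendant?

Base offense level for trespass: 4.
§1 applies: 4 + 2 = 6.
§2 applies: 6 − 3 = 3.
§3 applies: 3 + 4 = 7.
§4 applies (level before this adjustment is 7 < 9, so +1): 7 + 1 = 8.
§5 does not apply.
Final offense level: 8.
Criminal history: 8 prior points → Category Minimal (0-8).
Level 8 falls in the 7-8 band.
Grid: Level 7-8 × Category Minimal = 15-26 months.
Probation check: level 8 > 7 and category Minimal ≤ Moderate → not eligible.

No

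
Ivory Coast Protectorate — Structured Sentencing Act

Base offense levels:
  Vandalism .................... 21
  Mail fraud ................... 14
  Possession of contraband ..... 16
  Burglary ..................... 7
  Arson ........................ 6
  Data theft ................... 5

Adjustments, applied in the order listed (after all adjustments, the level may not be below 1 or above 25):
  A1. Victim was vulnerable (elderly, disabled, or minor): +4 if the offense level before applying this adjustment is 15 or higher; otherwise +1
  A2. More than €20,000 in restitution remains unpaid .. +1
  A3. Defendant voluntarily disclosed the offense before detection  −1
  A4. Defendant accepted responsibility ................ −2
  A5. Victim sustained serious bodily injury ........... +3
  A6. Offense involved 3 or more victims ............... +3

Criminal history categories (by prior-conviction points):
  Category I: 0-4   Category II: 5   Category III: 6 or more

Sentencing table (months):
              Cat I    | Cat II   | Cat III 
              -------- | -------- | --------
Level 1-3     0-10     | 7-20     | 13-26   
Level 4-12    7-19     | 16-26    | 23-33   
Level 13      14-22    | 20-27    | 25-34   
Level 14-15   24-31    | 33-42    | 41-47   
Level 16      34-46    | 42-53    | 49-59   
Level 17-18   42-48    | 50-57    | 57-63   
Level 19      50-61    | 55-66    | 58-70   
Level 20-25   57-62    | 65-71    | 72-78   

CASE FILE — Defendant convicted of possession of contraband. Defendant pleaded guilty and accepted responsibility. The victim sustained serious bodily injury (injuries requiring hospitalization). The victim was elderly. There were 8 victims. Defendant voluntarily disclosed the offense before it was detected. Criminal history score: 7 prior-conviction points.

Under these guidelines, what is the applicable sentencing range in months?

Base offense level for possession of contraband: 16.
A1 applies (level before this adjustment is 16 ≥ 15, so +4): 16 + 4 = 20.
A3 applies: 20 − 1 = 19.
A4 applies: 19 − 2 = 17.
A5 applies: 17 + 3 = 20.
A6 applies: 20 + 3 = 23.
Final offense level: 23.
Criminal history: 7 prior points → Category III (6+).
Level 23 falls in the 20-25 band.
Grid: Level 20-25 × Category III = 72-78 months.

72-78 months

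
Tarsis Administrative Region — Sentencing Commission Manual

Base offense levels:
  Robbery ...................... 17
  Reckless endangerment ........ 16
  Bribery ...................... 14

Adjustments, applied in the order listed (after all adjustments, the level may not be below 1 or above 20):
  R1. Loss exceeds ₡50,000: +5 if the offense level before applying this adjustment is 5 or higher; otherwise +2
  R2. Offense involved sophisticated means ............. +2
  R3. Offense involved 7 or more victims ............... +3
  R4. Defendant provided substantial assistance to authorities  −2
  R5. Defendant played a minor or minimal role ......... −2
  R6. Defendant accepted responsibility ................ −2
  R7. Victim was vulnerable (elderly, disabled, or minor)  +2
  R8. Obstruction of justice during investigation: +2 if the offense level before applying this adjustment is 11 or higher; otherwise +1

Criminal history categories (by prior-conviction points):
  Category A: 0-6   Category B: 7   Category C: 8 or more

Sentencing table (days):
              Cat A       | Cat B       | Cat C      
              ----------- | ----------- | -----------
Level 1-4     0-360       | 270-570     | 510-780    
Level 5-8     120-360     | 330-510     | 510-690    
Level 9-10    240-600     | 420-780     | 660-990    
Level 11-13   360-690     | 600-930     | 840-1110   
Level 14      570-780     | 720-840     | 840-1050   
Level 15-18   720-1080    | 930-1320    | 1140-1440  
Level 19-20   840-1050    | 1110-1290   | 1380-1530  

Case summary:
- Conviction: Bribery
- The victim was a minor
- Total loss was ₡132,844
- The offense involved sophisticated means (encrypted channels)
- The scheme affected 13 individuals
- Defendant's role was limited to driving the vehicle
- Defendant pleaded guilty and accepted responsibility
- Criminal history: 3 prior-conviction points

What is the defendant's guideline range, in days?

Base offense level for bribery: 14.
R1 applies (level before this adjustment is 14 ≥ 5, so +5): 14 + 5 = 19.
R2 applies: 19 + 2 = 21.
R3 applies: 21 + 3 = 24.
R4 does not apply.
R5 applies: 24 − 2 = 22.
R6 applies: 22 − 2 = 20.
R7 applies: 20 + 2 = 22.
R8 does not apply.
Level 22 exceeds the maximum of 20; capped at 20.
Final offense level: 20.
Criminal history: 3 prior points → Category A (0-6).
Level 20 falls in the 19-20 band.
Grid: Level 19-20 × Category A = 840-1050 days.

840-1050 days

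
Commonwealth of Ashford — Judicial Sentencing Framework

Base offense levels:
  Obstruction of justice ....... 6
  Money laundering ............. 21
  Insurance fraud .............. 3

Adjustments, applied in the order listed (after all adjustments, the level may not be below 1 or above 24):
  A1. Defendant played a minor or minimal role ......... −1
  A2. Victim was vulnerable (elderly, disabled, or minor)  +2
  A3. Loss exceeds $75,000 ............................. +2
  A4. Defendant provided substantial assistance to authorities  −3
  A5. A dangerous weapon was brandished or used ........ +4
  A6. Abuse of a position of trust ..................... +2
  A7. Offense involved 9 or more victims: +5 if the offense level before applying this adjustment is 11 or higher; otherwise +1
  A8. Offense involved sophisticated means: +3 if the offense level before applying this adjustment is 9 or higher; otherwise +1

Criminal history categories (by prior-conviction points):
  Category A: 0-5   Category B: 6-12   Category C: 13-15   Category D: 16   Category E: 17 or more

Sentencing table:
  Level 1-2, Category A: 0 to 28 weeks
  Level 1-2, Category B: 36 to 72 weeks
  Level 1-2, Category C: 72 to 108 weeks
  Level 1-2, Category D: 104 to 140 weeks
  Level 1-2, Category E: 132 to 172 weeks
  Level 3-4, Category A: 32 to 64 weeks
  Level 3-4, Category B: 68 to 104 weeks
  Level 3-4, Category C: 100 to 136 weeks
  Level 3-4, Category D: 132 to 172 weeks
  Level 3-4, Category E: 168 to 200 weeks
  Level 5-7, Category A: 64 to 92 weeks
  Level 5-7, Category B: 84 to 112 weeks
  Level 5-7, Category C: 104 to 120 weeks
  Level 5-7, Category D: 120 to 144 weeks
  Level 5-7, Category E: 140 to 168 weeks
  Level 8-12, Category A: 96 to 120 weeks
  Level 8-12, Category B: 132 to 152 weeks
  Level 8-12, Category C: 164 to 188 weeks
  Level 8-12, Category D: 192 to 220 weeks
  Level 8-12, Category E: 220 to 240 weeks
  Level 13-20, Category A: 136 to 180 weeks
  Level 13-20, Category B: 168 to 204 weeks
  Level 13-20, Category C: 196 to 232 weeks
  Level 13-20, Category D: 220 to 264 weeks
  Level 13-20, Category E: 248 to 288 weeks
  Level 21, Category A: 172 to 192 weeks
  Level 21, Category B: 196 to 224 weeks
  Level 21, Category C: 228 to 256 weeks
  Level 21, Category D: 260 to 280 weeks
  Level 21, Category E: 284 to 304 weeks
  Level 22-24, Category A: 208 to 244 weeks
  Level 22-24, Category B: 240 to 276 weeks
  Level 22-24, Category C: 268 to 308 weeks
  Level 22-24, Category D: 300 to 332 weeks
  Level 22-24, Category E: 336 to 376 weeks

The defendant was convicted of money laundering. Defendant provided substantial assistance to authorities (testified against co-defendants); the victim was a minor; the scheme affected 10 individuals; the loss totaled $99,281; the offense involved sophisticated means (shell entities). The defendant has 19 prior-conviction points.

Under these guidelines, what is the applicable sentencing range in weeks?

Base offense level for money laundering: 21.
A2 applies: 21 + 2 = 23.
A3 applies: 23 + 2 = 25.
A4 applies: 25 − 3 = 22.
A5 does not apply.
A6 does not apply.
A7 applies (level before this adjustment is 22 ≥ 11, so +5): 22 + 5 = 27.
A8 applies (level before this adjustment is 27 ≥ 9, so +3): 27 + 3 = 30.
Level 30 exceeds the maximum of 24; capped at 24.
Final offense level: 24.
Criminal history: 19 prior points → Category E (17+).
Level 24 falls in the 22-24 band.
Grid: Level 22-24 × Category E = 336-376 weeks.

336-376 weeks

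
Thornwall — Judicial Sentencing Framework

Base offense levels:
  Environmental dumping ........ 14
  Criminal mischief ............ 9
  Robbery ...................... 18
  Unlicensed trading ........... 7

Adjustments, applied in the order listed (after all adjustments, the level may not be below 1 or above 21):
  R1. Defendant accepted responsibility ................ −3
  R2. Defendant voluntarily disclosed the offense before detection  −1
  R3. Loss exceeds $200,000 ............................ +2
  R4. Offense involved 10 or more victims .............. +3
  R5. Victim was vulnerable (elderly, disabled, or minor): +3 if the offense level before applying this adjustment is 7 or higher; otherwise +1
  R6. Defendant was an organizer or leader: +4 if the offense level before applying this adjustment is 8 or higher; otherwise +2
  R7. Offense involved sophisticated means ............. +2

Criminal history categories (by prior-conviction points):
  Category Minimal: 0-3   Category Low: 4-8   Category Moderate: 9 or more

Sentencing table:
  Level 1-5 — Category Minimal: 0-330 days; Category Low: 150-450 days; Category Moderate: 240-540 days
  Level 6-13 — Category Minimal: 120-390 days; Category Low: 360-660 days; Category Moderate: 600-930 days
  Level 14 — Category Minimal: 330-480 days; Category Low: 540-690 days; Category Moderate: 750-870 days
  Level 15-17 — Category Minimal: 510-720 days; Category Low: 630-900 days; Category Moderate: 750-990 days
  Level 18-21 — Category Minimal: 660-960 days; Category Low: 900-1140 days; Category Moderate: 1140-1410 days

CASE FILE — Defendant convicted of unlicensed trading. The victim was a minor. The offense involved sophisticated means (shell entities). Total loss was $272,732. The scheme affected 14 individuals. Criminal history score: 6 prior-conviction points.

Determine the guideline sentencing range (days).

630-900 days

Base offense level for unlicensed trading: 7.
R1 does not apply.
R3 applies: 7 + 2 = 9.
R4 applies: 9 + 3 = 12.
R5 applies (level before this adjustment is 12 ≥ 7, so +3): 12 + 3 = 15.
R6 does not apply.
R7 applies: 15 + 2 = 17.
Final offense level: 17.
Criminal history: 6 prior points → Category Low (4-8).
Level 17 falls in the 15-17 band.
Grid: Level 15-17 × Category Low = 630-900 days.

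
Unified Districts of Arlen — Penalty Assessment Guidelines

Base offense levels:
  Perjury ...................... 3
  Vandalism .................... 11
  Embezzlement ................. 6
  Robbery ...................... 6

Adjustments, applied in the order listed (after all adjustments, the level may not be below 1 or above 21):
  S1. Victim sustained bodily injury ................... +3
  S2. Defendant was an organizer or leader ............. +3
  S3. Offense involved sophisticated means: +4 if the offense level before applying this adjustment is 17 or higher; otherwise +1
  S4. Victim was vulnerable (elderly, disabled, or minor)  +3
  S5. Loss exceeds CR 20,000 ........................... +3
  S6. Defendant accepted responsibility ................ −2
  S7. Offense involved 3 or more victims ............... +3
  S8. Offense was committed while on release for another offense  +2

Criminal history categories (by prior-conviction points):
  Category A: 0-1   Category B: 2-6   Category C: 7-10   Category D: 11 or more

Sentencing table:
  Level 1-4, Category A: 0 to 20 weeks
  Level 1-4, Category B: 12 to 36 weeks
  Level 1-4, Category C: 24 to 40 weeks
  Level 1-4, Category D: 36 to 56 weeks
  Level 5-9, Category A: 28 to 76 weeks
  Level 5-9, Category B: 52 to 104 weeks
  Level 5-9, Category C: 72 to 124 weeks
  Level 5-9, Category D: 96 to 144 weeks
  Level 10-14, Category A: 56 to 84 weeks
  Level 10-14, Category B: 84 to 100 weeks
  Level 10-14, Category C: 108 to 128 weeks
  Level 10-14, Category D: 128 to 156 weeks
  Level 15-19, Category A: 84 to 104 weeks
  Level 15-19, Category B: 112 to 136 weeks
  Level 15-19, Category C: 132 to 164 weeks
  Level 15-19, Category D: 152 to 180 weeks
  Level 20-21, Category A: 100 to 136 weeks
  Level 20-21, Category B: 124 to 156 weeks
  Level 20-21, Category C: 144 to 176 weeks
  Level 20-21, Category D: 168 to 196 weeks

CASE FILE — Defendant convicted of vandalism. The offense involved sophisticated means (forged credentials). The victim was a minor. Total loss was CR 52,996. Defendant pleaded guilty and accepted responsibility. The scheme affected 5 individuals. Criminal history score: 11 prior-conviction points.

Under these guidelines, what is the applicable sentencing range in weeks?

152-180 weeks

Base offense level for vandalism: 11.
S1 does not apply.
S2 does not apply.
S3 applies (level before this adjustment is 11 < 17, so +1): 11 + 1 = 12.
S4 applies: 12 + 3 = 15.
S5 applies: 15 + 3 = 18.
S6 applies: 18 − 2 = 16.
S7 applies: 16 + 3 = 19.
S8 does not apply.
Final offense level: 19.
Criminal history: 11 prior points → Category D (11+).
Level 19 falls in the 15-19 band.
Grid: Level 15-19 × Category D = 152-180 weeks.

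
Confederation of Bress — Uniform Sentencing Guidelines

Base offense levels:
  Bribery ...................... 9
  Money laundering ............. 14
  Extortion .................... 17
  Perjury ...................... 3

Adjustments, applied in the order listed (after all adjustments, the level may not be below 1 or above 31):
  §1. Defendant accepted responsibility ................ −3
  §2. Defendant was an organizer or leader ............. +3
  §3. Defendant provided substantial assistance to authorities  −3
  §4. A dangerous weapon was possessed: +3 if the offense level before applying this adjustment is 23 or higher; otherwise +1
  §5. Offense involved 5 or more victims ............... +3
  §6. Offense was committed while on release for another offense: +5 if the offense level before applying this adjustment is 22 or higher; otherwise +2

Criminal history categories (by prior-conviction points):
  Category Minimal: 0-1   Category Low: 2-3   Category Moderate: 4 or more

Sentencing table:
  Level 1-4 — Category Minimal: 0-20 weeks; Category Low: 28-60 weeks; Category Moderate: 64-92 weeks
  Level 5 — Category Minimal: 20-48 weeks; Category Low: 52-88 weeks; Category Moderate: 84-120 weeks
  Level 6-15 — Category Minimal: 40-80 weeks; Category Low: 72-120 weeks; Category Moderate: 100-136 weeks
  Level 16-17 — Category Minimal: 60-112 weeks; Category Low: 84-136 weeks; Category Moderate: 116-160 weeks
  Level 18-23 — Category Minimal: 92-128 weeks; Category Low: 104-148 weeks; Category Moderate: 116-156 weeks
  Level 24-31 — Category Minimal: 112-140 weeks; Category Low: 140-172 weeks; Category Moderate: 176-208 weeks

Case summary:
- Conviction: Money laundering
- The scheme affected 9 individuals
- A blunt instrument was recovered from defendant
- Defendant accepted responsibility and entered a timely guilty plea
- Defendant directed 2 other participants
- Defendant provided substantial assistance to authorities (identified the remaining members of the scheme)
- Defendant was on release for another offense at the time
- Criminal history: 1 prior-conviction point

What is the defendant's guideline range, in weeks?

Base offense level for money laundering: 14.
§1 applies: 14 − 3 = 11.
§2 applies: 11 + 3 = 14.
§3 applies: 14 − 3 = 11.
§4 applies (level before this adjustment is 11 < 23, so +1): 11 + 1 = 12.
§5 applies: 12 + 3 = 15.
§6 applies (level before this adjustment is 15 < 22, so +2): 15 + 2 = 17.
Final offense level: 17.
Criminal history: 1 prior point → Category Minimal (0-1).
Level 17 falls in the 16-17 band.
Grid: Level 16-17 × Category Minimal = 60-112 weeks.

60-112 weeks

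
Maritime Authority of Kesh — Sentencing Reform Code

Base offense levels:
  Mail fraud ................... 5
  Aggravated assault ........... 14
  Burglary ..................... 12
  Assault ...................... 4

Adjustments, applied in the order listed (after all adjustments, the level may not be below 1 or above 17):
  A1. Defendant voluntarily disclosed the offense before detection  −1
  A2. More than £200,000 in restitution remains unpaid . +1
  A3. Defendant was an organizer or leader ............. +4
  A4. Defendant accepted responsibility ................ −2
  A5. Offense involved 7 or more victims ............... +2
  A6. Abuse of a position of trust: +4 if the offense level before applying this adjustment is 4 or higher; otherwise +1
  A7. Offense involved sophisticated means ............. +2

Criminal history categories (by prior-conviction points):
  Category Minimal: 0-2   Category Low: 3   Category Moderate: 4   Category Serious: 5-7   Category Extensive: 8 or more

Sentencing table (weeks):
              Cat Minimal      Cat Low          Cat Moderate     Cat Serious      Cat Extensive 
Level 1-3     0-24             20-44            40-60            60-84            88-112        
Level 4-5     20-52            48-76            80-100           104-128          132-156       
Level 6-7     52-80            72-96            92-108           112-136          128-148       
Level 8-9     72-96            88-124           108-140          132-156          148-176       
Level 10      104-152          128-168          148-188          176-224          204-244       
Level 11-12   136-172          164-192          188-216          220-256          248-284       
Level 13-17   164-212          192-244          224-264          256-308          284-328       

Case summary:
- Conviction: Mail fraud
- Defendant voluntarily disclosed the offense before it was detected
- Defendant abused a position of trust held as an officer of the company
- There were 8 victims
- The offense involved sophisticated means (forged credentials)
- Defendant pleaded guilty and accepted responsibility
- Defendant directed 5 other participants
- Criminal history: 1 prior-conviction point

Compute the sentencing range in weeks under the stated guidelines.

164-212 weeks

Base offense level for mail fraud: 5.
A1 applies: 5 − 1 = 4.
A3 applies: 4 + 4 = 8.
A4 applies: 8 − 2 = 6.
A5 applies: 6 + 2 = 8.
A6 applies (level before this adjustment is 8 ≥ 4, so +4): 8 + 4 = 12.
A7 applies: 12 + 2 = 14.
Final offense level: 14.
Criminal history: 1 prior point → Category Minimal (0-2).
Level 14 falls in the 13-17 band.
Grid: Level 13-17 × Category Minimal = 164-212 weeks.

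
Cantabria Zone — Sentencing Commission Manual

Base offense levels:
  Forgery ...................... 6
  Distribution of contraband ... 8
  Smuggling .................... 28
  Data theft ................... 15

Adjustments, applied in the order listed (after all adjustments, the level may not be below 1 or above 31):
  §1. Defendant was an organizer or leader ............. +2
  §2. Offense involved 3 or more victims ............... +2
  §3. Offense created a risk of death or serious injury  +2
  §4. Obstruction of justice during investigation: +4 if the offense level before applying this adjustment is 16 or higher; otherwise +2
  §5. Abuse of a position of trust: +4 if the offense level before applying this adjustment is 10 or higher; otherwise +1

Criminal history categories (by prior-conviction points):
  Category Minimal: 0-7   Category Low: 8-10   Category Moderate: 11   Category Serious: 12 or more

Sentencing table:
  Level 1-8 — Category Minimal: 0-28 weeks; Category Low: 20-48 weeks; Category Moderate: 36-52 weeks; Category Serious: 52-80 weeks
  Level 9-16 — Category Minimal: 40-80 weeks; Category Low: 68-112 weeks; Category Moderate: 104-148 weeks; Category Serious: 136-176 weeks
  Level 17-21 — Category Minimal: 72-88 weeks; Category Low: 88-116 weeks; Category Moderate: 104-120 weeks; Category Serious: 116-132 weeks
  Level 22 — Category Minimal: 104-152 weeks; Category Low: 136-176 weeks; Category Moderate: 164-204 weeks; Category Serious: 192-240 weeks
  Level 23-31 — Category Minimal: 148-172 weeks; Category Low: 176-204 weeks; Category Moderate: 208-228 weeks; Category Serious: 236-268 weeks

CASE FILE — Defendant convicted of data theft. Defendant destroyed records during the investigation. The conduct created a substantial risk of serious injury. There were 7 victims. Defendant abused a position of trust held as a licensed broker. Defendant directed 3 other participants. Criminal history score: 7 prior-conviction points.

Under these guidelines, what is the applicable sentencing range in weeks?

148-172 weeks

Base offense level for data theft: 15.
§1 applies: 15 + 2 = 17.
§2 applies: 17 + 2 = 19.
§3 applies: 19 + 2 = 21.
§4 applies (level before this adjustment is 21 ≥ 16, so +4): 21 + 4 = 25.
§5 applies (level before this adjustment is 25 ≥ 10, so +4): 25 + 4 = 29.
Final offense level: 29.
Criminal history: 7 prior points → Category Minimal (0-7).
Level 29 falls in the 23-31 band.
Grid: Level 23-31 × Category Minimal = 148-172 weeks.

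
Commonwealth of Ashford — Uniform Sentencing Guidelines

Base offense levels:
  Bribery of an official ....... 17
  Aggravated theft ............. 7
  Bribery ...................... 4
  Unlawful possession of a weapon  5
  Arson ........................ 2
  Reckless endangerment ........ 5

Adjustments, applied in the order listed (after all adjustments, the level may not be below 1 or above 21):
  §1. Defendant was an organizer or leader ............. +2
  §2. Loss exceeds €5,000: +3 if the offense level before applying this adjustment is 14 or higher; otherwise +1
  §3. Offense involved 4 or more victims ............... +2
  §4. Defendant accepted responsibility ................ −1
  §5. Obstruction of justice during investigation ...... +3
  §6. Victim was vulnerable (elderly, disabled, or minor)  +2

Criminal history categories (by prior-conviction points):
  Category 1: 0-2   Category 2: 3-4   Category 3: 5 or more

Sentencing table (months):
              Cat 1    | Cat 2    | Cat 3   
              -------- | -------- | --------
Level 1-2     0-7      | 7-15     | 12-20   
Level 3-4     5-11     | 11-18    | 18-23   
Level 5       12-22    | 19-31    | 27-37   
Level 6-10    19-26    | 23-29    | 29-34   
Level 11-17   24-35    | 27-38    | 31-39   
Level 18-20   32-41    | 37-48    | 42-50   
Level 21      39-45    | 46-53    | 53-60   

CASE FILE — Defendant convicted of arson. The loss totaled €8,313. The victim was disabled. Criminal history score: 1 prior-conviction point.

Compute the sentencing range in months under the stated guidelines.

Base offense level for arson: 2.
§2 applies (level before this adjustment is 2 < 14, so +1): 2 + 1 = 3.
§4 does not apply.
§5 does not apply.
§6 applies: 3 + 2 = 5.
Final offense level: 5.
Criminal history: 1 prior point → Category 1 (0-2).
Level 5 falls in the 5 band.
Grid: Level 5 × Category 1 = 12-22 months.

12-22 months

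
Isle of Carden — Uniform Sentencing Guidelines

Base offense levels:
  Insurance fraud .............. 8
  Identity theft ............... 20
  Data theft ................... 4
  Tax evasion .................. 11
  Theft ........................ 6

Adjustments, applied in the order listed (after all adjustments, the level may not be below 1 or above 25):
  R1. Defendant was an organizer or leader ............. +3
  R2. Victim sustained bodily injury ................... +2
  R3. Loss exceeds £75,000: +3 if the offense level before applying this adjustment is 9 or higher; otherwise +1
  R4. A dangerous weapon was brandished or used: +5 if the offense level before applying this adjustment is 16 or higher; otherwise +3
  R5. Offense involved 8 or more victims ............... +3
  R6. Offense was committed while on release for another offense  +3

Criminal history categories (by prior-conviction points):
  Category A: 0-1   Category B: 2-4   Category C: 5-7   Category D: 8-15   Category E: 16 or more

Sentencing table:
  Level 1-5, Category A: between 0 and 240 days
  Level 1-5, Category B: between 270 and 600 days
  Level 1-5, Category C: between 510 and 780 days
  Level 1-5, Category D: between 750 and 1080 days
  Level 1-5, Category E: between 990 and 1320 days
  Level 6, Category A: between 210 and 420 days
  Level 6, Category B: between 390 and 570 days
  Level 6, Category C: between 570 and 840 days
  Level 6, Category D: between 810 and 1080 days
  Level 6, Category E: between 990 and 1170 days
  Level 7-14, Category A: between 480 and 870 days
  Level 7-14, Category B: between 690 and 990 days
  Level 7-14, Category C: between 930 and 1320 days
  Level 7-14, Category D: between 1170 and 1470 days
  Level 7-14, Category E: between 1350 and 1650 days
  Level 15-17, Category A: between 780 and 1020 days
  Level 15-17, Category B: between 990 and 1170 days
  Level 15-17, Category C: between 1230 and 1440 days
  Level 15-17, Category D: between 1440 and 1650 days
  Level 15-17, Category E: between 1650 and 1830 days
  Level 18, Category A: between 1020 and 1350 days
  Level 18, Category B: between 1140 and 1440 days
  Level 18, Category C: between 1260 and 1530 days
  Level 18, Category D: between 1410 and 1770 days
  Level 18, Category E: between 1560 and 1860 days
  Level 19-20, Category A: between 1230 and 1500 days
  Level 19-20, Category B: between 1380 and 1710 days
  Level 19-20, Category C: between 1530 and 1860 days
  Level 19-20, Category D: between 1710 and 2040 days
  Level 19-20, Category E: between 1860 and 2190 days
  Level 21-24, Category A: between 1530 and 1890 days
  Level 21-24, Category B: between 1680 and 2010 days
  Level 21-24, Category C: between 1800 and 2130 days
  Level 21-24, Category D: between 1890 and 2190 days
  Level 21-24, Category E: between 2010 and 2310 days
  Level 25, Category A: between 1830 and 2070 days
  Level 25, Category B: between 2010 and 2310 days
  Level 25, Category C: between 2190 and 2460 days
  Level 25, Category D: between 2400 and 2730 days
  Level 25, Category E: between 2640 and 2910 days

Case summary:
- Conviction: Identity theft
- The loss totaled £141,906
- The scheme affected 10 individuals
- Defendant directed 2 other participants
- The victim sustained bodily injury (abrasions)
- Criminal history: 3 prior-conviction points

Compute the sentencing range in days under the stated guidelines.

Base offense level for identity theft: 20.
R1 applies: 20 + 3 = 23.
R2 applies: 23 + 2 = 25.
R3 applies (level before this adjustment is 25 ≥ 9, so +3): 25 + 3 = 28.
R5 applies: 28 + 3 = 31.
R6 does not apply.
Level 31 exceeds the maximum of 25; capped at 25.
Final offense level: 25.
Criminal history: 3 prior points → Category B (2-4).
Level 25 falls in the 25 band.
Grid: Level 25 × Category B = 2010-2310 days.

2010-2310 days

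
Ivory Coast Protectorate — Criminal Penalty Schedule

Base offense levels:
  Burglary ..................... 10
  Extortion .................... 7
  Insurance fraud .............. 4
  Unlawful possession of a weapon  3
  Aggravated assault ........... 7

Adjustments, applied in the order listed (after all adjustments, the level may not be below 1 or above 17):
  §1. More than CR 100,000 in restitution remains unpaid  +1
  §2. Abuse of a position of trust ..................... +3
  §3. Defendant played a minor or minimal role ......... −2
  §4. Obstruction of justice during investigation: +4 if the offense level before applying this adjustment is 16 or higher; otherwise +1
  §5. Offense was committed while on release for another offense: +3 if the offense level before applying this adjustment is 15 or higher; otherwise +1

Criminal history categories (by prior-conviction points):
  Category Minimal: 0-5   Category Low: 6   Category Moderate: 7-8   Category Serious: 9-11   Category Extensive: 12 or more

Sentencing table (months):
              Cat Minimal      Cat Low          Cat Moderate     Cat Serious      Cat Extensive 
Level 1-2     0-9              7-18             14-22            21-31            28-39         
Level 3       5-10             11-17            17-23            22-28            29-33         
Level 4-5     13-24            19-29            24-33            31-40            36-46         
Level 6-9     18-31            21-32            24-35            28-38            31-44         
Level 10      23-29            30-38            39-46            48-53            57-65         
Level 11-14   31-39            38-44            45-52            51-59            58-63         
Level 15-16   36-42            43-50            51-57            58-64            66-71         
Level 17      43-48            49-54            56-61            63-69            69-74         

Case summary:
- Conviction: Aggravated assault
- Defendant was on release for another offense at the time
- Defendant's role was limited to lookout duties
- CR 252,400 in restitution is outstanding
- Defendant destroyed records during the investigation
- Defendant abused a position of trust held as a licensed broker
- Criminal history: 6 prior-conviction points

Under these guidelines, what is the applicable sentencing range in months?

38-44 months

Base offense level for aggravated assault: 7.
§1 applies: 7 + 1 = 8.
§2 applies: 8 + 3 = 11.
§3 applies: 11 − 2 = 9.
§4 applies (level before this adjustment is 9 < 16, so +1): 9 + 1 = 10.
§5 applies (level before this adjustment is 10 < 15, so +1): 10 + 1 = 11.
Final offense level: 11.
Criminal history: 6 prior points → Category Low (6).
Level 11 falls in the 11-14 band.
Grid: Level 11-14 × Category Low = 38-44 months.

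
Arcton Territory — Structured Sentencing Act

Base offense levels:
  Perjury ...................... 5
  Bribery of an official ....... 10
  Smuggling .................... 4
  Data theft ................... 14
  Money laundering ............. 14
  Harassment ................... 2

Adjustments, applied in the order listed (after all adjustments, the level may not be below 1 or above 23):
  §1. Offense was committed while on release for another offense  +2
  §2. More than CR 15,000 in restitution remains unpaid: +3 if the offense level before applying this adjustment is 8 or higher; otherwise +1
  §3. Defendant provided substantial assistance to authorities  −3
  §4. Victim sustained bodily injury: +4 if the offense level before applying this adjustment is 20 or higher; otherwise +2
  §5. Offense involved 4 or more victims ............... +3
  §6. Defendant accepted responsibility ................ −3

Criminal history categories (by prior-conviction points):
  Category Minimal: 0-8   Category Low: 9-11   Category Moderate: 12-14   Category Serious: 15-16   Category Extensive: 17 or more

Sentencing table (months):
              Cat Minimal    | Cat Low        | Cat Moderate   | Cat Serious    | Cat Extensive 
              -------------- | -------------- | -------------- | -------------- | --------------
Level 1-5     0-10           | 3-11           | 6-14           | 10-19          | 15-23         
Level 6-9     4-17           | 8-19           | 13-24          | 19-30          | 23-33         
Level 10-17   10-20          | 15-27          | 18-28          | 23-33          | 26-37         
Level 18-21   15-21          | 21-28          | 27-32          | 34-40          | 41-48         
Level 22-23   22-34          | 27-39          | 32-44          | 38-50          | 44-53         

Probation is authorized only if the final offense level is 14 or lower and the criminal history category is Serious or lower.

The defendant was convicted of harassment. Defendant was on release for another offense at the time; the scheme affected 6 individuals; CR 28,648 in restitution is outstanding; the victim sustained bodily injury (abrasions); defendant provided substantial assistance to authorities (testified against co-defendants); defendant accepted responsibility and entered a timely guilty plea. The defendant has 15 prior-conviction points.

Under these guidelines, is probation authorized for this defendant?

Base offense level for harassment: 2.
§1 applies: 2 + 2 = 4.
§2 applies (level before this adjustment is 4 < 8, so +1): 4 + 1 = 5.
§3 applies: 5 − 3 = 2.
§4 applies (level before this adjustment is 2 < 20, so +2): 2 + 2 = 4.
§5 applies: 4 + 3 = 7.
§6 applies: 7 − 3 = 4.
Final offense level: 4.
Criminal history: 15 prior points → Category Serious (15-16).
Level 4 falls in the 1-5 band.
Grid: Level 1-5 × Category Serious = 10-19 months.
Probation check: level 4 ≤ 14 and category Serious ≤ Serious → eligible.

Yes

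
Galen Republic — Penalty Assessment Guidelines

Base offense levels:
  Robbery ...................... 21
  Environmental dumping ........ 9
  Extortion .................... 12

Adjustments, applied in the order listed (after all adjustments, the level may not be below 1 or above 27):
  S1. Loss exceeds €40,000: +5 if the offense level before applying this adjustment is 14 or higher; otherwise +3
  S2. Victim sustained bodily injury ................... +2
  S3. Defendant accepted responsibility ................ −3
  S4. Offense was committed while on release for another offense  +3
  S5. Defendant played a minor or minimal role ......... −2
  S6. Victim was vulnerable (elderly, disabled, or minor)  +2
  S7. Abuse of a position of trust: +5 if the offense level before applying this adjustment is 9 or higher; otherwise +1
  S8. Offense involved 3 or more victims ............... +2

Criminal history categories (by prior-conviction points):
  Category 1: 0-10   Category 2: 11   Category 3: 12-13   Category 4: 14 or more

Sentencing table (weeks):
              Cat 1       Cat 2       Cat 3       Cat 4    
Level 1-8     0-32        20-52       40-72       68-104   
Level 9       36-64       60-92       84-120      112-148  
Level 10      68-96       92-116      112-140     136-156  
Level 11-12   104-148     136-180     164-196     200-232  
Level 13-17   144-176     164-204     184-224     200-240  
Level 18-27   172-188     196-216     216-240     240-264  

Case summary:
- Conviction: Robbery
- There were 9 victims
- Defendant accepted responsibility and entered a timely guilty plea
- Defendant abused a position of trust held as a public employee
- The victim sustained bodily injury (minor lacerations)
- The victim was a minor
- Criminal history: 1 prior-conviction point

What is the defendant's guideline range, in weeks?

172-188 weeks

Base offense level for robbery: 21.
S2 applies: 21 + 2 = 23.
S3 applies: 23 − 3 = 20.
S6 applies: 20 + 2 = 22.
S7 applies (level before this adjustment is 22 ≥ 9, so +5): 22 + 5 = 27.
S8 applies: 27 + 2 = 29.
Level 29 exceeds the maximum of 27; capped at 27.
Final offense level: 27.
Criminal history: 1 prior point → Category 1 (0-10).
Level 27 falls in the 18-27 band.
Grid: Level 18-27 × Category 1 = 172-188 weeks.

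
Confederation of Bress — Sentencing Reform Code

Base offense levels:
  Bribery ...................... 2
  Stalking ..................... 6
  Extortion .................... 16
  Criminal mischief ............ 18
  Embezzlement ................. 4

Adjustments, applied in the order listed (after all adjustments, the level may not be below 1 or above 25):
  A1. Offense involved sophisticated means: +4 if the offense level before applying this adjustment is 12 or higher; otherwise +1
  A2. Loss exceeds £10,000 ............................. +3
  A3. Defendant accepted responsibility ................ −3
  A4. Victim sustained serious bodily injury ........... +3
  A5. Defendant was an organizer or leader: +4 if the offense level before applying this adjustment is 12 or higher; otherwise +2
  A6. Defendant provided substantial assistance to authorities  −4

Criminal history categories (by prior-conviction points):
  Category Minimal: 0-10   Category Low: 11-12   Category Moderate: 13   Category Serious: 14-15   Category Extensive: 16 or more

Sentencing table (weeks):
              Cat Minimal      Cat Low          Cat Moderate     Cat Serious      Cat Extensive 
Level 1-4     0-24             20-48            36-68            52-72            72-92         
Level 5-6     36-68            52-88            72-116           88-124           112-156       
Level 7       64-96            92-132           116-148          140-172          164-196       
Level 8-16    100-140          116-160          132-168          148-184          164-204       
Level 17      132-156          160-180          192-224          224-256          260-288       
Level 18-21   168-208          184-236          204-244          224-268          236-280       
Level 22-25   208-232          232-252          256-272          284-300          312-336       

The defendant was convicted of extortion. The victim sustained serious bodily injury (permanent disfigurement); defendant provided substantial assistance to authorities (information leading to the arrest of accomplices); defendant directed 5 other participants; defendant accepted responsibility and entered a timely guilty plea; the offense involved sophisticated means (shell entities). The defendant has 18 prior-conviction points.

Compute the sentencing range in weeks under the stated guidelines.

236-280 weeks

Base offense level for extortion: 16.
A1 applies (level before this adjustment is 16 ≥ 12, so +4): 16 + 4 = 20.
A3 applies: 20 − 3 = 17.
A4 applies: 17 + 3 = 20.
A5 applies (level before this adjustment is 20 ≥ 12, so +4): 20 + 4 = 24.
A6 applies: 24 − 4 = 20.
Final offense level: 20.
Criminal history: 18 prior points → Category Extensive (16+).
Level 20 falls in the 18-21 band.
Grid: Level 18-21 × Category Extensive = 236-280 weeks.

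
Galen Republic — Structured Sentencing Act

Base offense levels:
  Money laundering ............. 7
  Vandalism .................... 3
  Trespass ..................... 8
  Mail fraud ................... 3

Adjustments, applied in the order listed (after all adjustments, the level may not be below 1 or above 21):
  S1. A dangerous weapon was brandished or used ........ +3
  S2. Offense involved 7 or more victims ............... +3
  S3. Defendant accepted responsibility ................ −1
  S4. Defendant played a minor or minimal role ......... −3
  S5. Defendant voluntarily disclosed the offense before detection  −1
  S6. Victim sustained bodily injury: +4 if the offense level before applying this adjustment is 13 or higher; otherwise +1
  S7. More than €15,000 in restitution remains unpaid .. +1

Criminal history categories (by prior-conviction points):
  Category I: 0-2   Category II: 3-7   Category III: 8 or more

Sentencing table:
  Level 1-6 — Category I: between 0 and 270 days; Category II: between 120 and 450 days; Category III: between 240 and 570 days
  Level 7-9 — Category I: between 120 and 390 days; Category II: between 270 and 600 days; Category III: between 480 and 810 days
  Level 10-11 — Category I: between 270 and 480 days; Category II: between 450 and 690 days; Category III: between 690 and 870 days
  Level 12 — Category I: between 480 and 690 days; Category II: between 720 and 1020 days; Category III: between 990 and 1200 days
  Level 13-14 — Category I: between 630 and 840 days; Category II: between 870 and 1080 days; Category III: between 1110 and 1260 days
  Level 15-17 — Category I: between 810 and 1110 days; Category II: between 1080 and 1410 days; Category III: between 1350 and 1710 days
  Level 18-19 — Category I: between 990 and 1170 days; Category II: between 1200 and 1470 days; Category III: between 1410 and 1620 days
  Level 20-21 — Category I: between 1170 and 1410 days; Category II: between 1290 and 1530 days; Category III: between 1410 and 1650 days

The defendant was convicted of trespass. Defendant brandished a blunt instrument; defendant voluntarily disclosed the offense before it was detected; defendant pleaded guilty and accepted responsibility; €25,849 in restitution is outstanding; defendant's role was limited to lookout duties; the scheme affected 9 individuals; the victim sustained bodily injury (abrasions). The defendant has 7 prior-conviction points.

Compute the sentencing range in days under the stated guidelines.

450-690 days

Base offense level for trespass: 8.
S1 applies: 8 + 3 = 11.
S2 applies: 11 + 3 = 14.
S3 applies: 14 − 1 = 13.
S4 applies: 13 − 3 = 10.
S5 applies: 10 − 1 = 9.
S6 applies (level before this adjustment is 9 < 13, so +1): 9 + 1 = 10.
S7 applies: 10 + 1 = 11.
Final offense level: 11.
Criminal history: 7 prior points → Category II (3-7).
Level 11 falls in the 10-11 band.
Grid: Level 10-11 × Category II = 450-690 days.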